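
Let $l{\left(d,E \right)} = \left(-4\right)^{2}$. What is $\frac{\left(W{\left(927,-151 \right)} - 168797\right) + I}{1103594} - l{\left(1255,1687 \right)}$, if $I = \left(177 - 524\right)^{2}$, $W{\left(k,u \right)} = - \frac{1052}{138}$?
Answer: $- \frac{610853537}{38073993} \approx -16.044$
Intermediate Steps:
$l{\left(d,E \right)} = 16$
$W{\left(k,u \right)} = - \frac{526}{69}$ ($W{\left(k,u \right)} = \left(-1052\right) \frac{1}{138} = - \frac{526}{69}$)
$I = 120409$ ($I = \left(-347\right)^{2} = 120409$)
$\frac{\left(W{\left(927,-151 \right)} - 168797\right) + I}{1103594} - l{\left(1255,1687 \right)} = \frac{\left(- \frac{526}{69} - 168797\right) + 120409}{1103594} - 16 = \left(\left(- \frac{526}{69} - 168797\right) + 120409\right) \frac{1}{1103594} - 16 = \left(- \frac{11647519}{69} + 120409\right) \frac{1}{1103594} - 16 = \left(- \frac{3339298}{69}\right) \frac{1}{1103594} - 16 = - \frac{1669649}{38073993} - 16 = - \frac{610853537}{38073993}$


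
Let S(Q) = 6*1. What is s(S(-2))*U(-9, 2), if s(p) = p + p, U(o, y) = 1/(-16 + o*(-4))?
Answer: ⅗ ≈ 0.60000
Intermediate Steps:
S(Q) = 6
U(o, y) = 1/(-16 - 4*o)
s(p) = 2*p
s(S(-2))*U(-9, 2) = (2*6)*(-1/(16 + 4*(-9))) = 12*(-1/(16 - 36)) = 12*(-1/(-20)) = 12*(-1*(-1/20)) = 12*(1/20) = ⅗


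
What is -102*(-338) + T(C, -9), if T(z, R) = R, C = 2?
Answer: 34467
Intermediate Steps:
-102*(-338) + T(C, -9) = -102*(-338) - 9 = 34476 - 9 = 34467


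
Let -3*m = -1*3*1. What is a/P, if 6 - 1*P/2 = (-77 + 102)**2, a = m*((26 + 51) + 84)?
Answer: -161/1238 ≈ -0.13005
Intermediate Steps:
m = 1 (m = -(-1*3)/3 = -(-1) = -1/3*(-3) = 1)
a = 161 (a = 1*((26 + 51) + 84) = 1*(77 + 84) = 1*161 = 161)
P = -1238 (P = 12 - 2*(-77 + 102)**2 = 12 - 2*25**2 = 12 - 2*625 = 12 - 1250 = -1238)
a/P = 161/(-1238) = 161*(-1/1238) = -161/1238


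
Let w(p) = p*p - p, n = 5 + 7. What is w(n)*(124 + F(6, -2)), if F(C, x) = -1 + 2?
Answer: 16500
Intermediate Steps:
F(C, x) = 1
n = 12
w(p) = p² - p
w(n)*(124 + F(6, -2)) = (12*(-1 + 12))*(124 + 1) = (12*11)*125 = 132*125 = 16500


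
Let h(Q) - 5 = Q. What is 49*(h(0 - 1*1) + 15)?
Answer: 931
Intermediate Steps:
h(Q) = 5 + Q
49*(h(0 - 1*1) + 15) = 49*((5 + (0 - 1*1)) + 15) = 49*((5 + (0 - 1)) + 15) = 49*((5 - 1) + 15) = 49*(4 + 15) = 49*19 = 931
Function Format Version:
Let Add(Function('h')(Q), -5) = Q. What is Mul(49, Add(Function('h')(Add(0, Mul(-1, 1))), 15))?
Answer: 931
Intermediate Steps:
Function('h')(Q) = Add(5, Q)
Mul(49, Add(Function('h')(Add(0, Mul(-1, 1))), 15)) = Mul(49, Add(Add(5, Add(0, Mul(-1, 1))), 15)) = Mul(49, Add(Add(5, Add(0, -1)), 15)) = Mul(49, Add(Add(5, -1), 15)) = Mul(49, Add(4, 15)) = Mul(49, 19) = 931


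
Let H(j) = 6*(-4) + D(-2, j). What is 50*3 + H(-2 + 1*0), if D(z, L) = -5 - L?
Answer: 123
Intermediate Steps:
H(j) = -29 - j (H(j) = 6*(-4) + (-5 - j) = -24 + (-5 - j) = -29 - j)
50*3 + H(-2 + 1*0) = 50*3 + (-29 - (-2 + 1*0)) = 150 + (-29 - (-2 + 0)) = 150 + (-29 - 1*(-2)) = 150 + (-29 + 2) = 150 - 27 = 123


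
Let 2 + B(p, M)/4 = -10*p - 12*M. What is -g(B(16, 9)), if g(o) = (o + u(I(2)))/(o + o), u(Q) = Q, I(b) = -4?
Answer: -271/540 ≈ -0.50185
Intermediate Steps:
B(p, M) = -8 - 48*M - 40*p (B(p, M) = -8 + 4*(-10*p - 12*M) = -8 + 4*(-12*M - 10*p) = -8 + (-48*M - 40*p) = -8 - 48*M - 40*p)
g(o) = (-4 + o)/(2*o) (g(o) = (o - 4)/(o + o) = (-4 + o)/((2*o)) = (-4 + o)*(1/(2*o)) = (-4 + o)/(2*o))
-g(B(16, 9)) = -(-4 + (-8 - 48*9 - 40*16))/(2*(-8 - 48*9 - 40*16)) = -(-4 + (-8 - 432 - 640))/(2*(-8 - 432 - 640)) = -(-4 - 1080)/(2*(-1080)) = -(-1)*(-1084)/(2*1080) = -1*271/540 = -271/540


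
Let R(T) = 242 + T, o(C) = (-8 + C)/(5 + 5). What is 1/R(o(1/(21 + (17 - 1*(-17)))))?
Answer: 550/132661 ≈ 0.0041459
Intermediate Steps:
o(C) = -⅘ + C/10 (o(C) = (-8 + C)/10 = (-8 + C)*(⅒) = -⅘ + C/10)
1/R(o(1/(21 + (17 - 1*(-17))))) = 1/(242 + (-⅘ + 1/(10*(21 + (17 - 1*(-17)))))) = 1/(242 + (-⅘ + 1/(10*(21 + (17 + 17))))) = 1/(242 + (-⅘ + 1/(10*(21 + 34)))) = 1/(242 + (-⅘ + (⅒)/55)) = 1/(242 + (-⅘ + (⅒)*(1/55))) = 1/(242 + (-⅘ + 1/550)) = 1/(242 - 439/550) = 1/(132661/550) = 550/132661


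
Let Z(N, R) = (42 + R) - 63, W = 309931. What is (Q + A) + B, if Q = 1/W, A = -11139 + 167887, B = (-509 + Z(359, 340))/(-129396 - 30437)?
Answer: 7764857323373927/49537201523 ≈ 1.5675e+5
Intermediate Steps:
Z(N, R) = -21 + R
B = 190/159833 (B = (-509 + (-21 + 340))/(-129396 - 30437) = (-509 + 319)/(-159833) = -190*(-1/159833) = 190/159833 ≈ 0.0011887)
A = 156748
Q = 1/309931 ≈ 3.2265e-6
(Q + A) + B = (1/309931 + 156748) + 190/159833 = 48581064389/309931 + 190/159833 = 7764857323373927/49537201523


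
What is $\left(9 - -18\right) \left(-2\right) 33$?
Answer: $-1782$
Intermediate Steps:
$\left(9 - -18\right) \left(-2\right) 33 = \left(9 + 18\right) \left(-2\right) 33 = 27 \left(-2\right) 33 = \left(-54\right) 33 = -1782$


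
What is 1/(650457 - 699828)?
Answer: -1/49371 ≈ -2.0255e-5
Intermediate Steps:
1/(650457 - 699828) = 1/(-49371) = -1/49371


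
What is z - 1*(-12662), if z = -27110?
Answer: -14448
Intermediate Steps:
z - 1*(-12662) = -27110 - 1*(-12662) = -27110 + 12662 = -14448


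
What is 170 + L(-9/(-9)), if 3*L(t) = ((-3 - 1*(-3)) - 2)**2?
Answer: 514/3 ≈ 171.33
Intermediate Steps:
L(t) = 4/3 (L(t) = ((-3 - 1*(-3)) - 2)**2/3 = ((-3 + 3) - 2)**2/3 = (0 - 2)**2/3 = (1/3)*(-2)**2 = (1/3)*4 = 4/3)
170 + L(-9/(-9)) = 170 + 4/3 = 514/3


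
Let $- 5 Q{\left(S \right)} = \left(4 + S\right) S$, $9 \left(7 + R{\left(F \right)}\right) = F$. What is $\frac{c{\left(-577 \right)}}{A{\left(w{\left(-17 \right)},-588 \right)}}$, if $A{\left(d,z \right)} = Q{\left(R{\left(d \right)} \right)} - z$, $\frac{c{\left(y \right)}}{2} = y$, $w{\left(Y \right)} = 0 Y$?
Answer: $- \frac{5770}{2919} \approx -1.9767$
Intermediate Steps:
$w{\left(Y \right)} = 0$
$R{\left(F \right)} = -7 + \frac{F}{9}$
$c{\left(y \right)} = 2 y$
$Q{\left(S \right)} = - \frac{S \left(4 + S\right)}{5}$ ($Q{\left(S \right)} = - \frac{\left(4 + S\right) S}{5} = - \frac{S \left(4 + S\right)}{5}$)
$A{\left(d,z \right)} = - z - \frac{\left(-7 + \frac{d}{9}\right) \left(-3 + \frac{d}{9}\right)}{5}$ ($A{\left(d,z \right)} = - \frac{\left(-7 + \frac{d}{9}\right) \left(4 + \left(-7 + \frac{d}{9}\right)\right)}{5} - z = - \frac{\left(-7 + \frac{d}{9}\right) \left(-3 + \frac{d}{9}\right)}{5} - z = - z - \frac{\left(-7 + \frac{d}{9}\right) \left(-3 + \frac{d}{9}\right)}{5}$)
$\frac{c{\left(-577 \right)}}{A{\left(w{\left(-17 \right)},-588 \right)}} = \frac{2 \left(-577\right)}{\left(-1\right) \left(-588\right) - \frac{\left(-63 + 0\right) \left(-27 + 0\right)}{405}} = - \frac{1154}{588 - \left(- \frac{7}{45}\right) \left(-27\right)} = - \frac{1154}{588 - \frac{21}{5}} = - \frac{1154}{\frac{2919}{5}} = \left(-1154\right) \frac{5}{2919} = - \frac{5770}{2919}$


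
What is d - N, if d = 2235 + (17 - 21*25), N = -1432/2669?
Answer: 4610795/2669 ≈ 1727.5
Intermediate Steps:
N = -1432/2669 (N = -1432*1/2669 = -1432/2669 ≈ -0.53653)
d = 1727 (d = 2235 + (17 - 525) = 2235 - 508 = 1727)
d - N = 1727 - 1*(-1432/2669) = 1727 + 1432/2669 = 4610795/2669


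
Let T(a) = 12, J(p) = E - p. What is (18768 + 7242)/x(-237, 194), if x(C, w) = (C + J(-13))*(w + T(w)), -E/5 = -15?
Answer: -13005/15347 ≈ -0.84740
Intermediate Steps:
E = 75 (E = -5*(-15) = 75)
J(p) = 75 - p
x(C, w) = (12 + w)*(88 + C) (x(C, w) = (C + (75 - 1*(-13)))*(w + 12) = (C + (75 + 13))*(12 + w) = (C + 88)*(12 + w) = (88 + C)*(12 + w) = (12 + w)*(88 + C))
(18768 + 7242)/x(-237, 194) = (18768 + 7242)/(1056 + 12*(-237) + 88*194 - 237*194) = 26010/(1056 - 2844 + 17072 - 45978) = 26010/(-30694) = 26010*(-1/30694) = -13005/15347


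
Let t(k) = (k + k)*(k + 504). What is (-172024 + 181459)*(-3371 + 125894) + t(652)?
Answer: 1157511929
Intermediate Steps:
t(k) = 2*k*(504 + k) (t(k) = (2*k)*(504 + k) = 2*k*(504 + k))
(-172024 + 181459)*(-3371 + 125894) + t(652) = (-172024 + 181459)*(-3371 + 125894) + 2*652*(504 + 652) = 9435*122523 + 2*652*1156 = 1156004505 + 1507424 = 1157511929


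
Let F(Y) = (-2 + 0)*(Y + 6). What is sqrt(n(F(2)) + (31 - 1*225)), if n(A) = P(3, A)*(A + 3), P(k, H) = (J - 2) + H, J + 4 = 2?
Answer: sqrt(66) ≈ 8.1240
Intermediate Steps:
J = -2 (J = -4 + 2 = -2)
P(k, H) = -4 + H (P(k, H) = (-2 - 2) + H = -4 + H)
F(Y) = -12 - 2*Y (F(Y) = -2*(6 + Y) = -12 - 2*Y)
n(A) = (-4 + A)*(3 + A) (n(A) = (-4 + A)*(A + 3) = (-4 + A)*(3 + A))
sqrt(n(F(2)) + (31 - 1*225)) = sqrt((-4 + (-12 - 2*2))*(3 + (-12 - 2*2)) + (31 - 1*225)) = sqrt((-4 + (-12 - 4))*(3 + (-12 - 4)) + (31 - 225)) = sqrt((-4 - 16)*(3 - 16) - 194) = sqrt(-20*(-13) - 194) = sqrt(260 - 194) = sqrt(66)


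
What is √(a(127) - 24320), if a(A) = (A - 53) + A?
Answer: I*√24119 ≈ 155.3*I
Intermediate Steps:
a(A) = -53 + 2*A (a(A) = (-53 + A) + A = -53 + 2*A)
√(a(127) - 24320) = √((-53 + 2*127) - 24320) = √((-53 + 254) - 24320) = √(201 - 24320) = √(-24119) = I*√24119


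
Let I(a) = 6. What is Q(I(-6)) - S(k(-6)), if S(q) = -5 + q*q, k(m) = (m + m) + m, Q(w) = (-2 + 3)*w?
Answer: -313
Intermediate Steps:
Q(w) = w (Q(w) = 1*w = w)
k(m) = 3*m (k(m) = 2*m + m = 3*m)
S(q) = -5 + q**2
Q(I(-6)) - S(k(-6)) = 6 - (-5 + (3*(-6))**2) = 6 - (-5 + (-18)**2) = 6 - (-5 + 324) = 6 - 1*319 = 6 - 319 = -313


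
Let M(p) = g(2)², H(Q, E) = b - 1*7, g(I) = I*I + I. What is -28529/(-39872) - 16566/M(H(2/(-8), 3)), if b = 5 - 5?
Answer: -54957709/119616 ≈ -459.45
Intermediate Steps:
b = 0
g(I) = I + I² (g(I) = I² + I = I + I²)
H(Q, E) = -7 (H(Q, E) = 0 - 1*7 = 0 - 7 = -7)
M(p) = 36 (M(p) = (2*(1 + 2))² = (2*3)² = 6² = 36)
-28529/(-39872) - 16566/M(H(2/(-8), 3)) = -28529/(-39872) - 16566/36 = -28529*(-1/39872) - 16566*1/36 = 28529/39872 - 2761/6 = -54957709/119616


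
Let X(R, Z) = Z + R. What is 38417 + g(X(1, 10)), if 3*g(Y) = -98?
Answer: 115153/3 ≈ 38384.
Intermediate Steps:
X(R, Z) = R + Z
g(Y) = -98/3 (g(Y) = (1/3)*(-98) = -98/3)
38417 + g(X(1, 10)) = 38417 - 98/3 = 115153/3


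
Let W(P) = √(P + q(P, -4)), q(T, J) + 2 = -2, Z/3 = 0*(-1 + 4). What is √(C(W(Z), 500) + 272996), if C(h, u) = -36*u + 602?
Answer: √255598 ≈ 505.57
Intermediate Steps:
Z = 0 (Z = 3*(0*(-1 + 4)) = 3*(0*3) = 3*0 = 0)
q(T, J) = -4 (q(T, J) = -2 - 2 = -4)
W(P) = √(-4 + P) (W(P) = √(P - 4) = √(-4 + P))
C(h, u) = 602 - 36*u
√(C(W(Z), 500) + 272996) = √((602 - 36*500) + 272996) = √((602 - 18000) + 272996) = √(-17398 + 272996) = √255598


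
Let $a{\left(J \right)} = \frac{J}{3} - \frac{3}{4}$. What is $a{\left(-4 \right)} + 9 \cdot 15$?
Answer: $\frac{1595}{12} \approx 132.92$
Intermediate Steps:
$a{\left(J \right)} = - \frac{3}{4} + \frac{J}{3}$ ($a{\left(J \right)} = J \frac{1}{3} - \frac{3}{4} = \frac{J}{3} - \frac{3}{4} = - \frac{3}{4} + \frac{J}{3}$)
$a{\left(-4 \right)} + 9 \cdot 15 = \left(- \frac{3}{4} + \frac{1}{3} \left(-4\right)\right) + 9 \cdot 15 = \left(- \frac{3}{4} - \frac{4}{3}\right) + 135 = - \frac{25}{12} + 135 = \frac{1595}{12}$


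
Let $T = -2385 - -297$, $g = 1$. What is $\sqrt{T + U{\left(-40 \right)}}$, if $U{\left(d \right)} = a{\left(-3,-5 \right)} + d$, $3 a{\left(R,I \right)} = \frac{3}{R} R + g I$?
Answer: $\frac{i \sqrt{19158}}{3} \approx 46.137 i$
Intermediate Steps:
$a{\left(R,I \right)} = 1 + \frac{I}{3}$ ($a{\left(R,I \right)} = \frac{\frac{3}{R} R + 1 I}{3} = \frac{3 + I}{3} = 1 + \frac{I}{3}$)
$U{\left(d \right)} = - \frac{2}{3} + d$ ($U{\left(d \right)} = \left(1 + \frac{1}{3} \left(-5\right)\right) + d = \left(1 - \frac{5}{3}\right) + d = - \frac{2}{3} + d$)
$T = -2088$ ($T = -2385 + 297 = -2088$)
$\sqrt{T + U{\left(-40 \right)}} = \sqrt{-2088 - \frac{122}{3}} = \sqrt{- \frac{6386}{3}} = \frac{i \sqrt{19158}}{3}$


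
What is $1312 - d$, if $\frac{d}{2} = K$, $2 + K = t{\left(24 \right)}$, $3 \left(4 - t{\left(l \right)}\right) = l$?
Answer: $1324$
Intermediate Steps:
$t{\left(l \right)} = 4 - \frac{l}{3}$
$K = -6$ ($K = -2 + \left(4 - 8\right) = -2 - 4 = -6$)
$d = -12$ ($d = 2 \left(-6\right) = -12$)
$1312 - d = 1312 - -12 = 1312 + 12 = 1324$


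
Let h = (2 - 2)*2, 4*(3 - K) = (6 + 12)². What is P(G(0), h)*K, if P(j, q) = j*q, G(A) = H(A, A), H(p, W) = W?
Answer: 0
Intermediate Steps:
G(A) = A
K = -78 (K = 3 - (6 + 12)²/4 = 3 - ¼*18² = 3 - ¼*324 = 3 - 81 = -78)
h = 0 (h = 0*2 = 0)
P(G(0), h)*K = (0*0)*(-78) = 0*(-78) = 0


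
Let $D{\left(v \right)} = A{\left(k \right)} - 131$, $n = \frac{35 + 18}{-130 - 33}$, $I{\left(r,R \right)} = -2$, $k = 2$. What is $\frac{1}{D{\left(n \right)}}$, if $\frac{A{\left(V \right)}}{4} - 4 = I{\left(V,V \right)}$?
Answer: $- \frac{1}{123} \approx -0.0081301$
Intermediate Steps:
$A{\left(V \right)} = 8$ ($A{\left(V \right)} = 16 + 4 \left(-2\right) = 16 - 8 = 8$)
$n = - \frac{53}{163}$ ($n = \frac{53}{-163} = 53 \left(- \frac{1}{163}\right) = - \frac{53}{163} \approx -0.32515$)
$D{\left(v \right)} = -123$ ($D{\left(v \right)} = 8 - 131 = -123$)
$\frac{1}{D{\left(n \right)}} = \frac{1}{-123} = - \frac{1}{123}$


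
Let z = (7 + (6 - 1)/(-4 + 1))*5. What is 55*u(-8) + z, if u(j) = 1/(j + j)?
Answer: 1115/48 ≈ 23.229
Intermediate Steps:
u(j) = 1/(2*j)
z = 80/3 (z = (7 + 5/(-3))*5 = (7 + 5*(-⅓))*5 = (7 - 5/3)*5 = (16/3)*5 = 80/3 ≈ 26.667)
55*u(-8) + z = 55*((½)/(-8)) + 80/3 = 55*((½)*(-⅛)) + 80/3 = 55*(-1/16) + 80/3 = -55/16 + 80/3 = 1115/48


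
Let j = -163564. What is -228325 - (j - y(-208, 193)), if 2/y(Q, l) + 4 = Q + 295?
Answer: -5375161/83 ≈ -64761.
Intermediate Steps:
y(Q, l) = 2/(291 + Q) (y(Q, l) = 2/(-4 + (Q + 295)) = 2/(-4 + (295 + Q)) = 2/(291 + Q))
-228325 - (j - y(-208, 193)) = -228325 - (-163564 - 2/(291 - 208)) = -228325 - (-163564 - 2/83) = -228325 - 1*(-13575814/83) = -228325 + 13575814/83 = -5375161/83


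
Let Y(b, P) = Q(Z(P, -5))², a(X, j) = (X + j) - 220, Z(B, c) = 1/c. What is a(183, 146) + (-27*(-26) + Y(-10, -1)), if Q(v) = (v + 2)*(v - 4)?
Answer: 542596/625 ≈ 868.15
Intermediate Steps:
Q(v) = (-4 + v)*(2 + v) (Q(v) = (2 + v)*(-4 + v) = (-4 + v)*(2 + v))
a(X, j) = -220 + X + j
Y(b, P) = 35721/625 (Y(b, P) = (-8 + (1/(-5))² - 2/(-5))² = (-8 + (-⅕)² - 2*(-⅕))² = (-8 + 1/25 + ⅖)² = (-189/25)² = 35721/625)
a(183, 146) + (-27*(-26) + Y(-10, -1)) = (-220 + 183 + 146) + (-27*(-26) + 35721/625) = 109 + (702 + 35721/625) = 109 + 474471/625 = 542596/625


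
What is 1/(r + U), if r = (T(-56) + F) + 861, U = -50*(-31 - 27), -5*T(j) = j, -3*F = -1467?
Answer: 5/21306 ≈ 0.00023468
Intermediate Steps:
F = 489 (F = -⅓*(-1467) = 489)
T(j) = -j/5
U = 2900 (U = -50*(-58) = 2900)
r = 6806/5 (r = (-⅕*(-56) + 489) + 861 = (56/5 + 489) + 861 = 2501/5 + 861 = 6806/5 ≈ 1361.2)
1/(r + U) = 1/(6806/5 + 2900) = 1/(21306/5) = 5/21306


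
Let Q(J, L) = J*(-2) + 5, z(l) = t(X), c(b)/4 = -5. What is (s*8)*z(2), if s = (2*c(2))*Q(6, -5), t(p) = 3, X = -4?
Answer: 6720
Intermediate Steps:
c(b) = -20 (c(b) = 4*(-5) = -20)
z(l) = 3
Q(J, L) = 5 - 2*J (Q(J, L) = -2*J + 5 = 5 - 2*J)
s = 280 (s = (2*(-20))*(5 - 2*6) = -40*(5 - 12) = -40*(-7) = 280)
(s*8)*z(2) = (280*8)*3 = 2240*3 = 6720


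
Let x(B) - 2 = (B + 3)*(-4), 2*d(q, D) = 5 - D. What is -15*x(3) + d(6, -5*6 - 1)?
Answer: 348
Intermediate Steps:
d(q, D) = 5/2 - D/2 (d(q, D) = (5 - D)/2 = 5/2 - D/2)
x(B) = -10 - 4*B (x(B) = 2 + (B + 3)*(-4) = 2 + (3 + B)*(-4) = 2 + (-12 - 4*B) = -10 - 4*B)
-15*x(3) + d(6, -5*6 - 1) = -15*(-10 - 4*3) + (5/2 - (-5*6 - 1)/2) = -15*(-10 - 12) + (5/2 - (-30 - 1)/2) = -15*(-22) + (5/2 - ½*(-31)) = 330 + (5/2 + 31/2) = 330 + 18 = 348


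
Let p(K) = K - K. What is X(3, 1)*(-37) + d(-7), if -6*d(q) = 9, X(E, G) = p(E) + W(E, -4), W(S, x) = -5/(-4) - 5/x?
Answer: -94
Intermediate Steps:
p(K) = 0
W(S, x) = 5/4 - 5/x (W(S, x) = -5*(-¼) - 5/x = 5/4 - 5/x)
X(E, G) = 5/2 (X(E, G) = 0 + (5/4 - 5/(-4)) = 0 + (5/4 - 5*(-¼)) = 0 + (5/4 + 5/4) = 0 + 5/2 = 5/2)
d(q) = -3/2 (d(q) = -⅙*9 = -3/2)
X(3, 1)*(-37) + d(-7) = (5/2)*(-37) - 3/2 = -185/2 - 3/2 = -94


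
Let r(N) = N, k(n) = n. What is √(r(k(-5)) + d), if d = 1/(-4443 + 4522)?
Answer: I*√31126/79 ≈ 2.2332*I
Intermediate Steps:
d = 1/79 ≈ 0.012658
√(r(k(-5)) + d) = √(-5 + 1/79) = √(-394/79) = I*√31126/79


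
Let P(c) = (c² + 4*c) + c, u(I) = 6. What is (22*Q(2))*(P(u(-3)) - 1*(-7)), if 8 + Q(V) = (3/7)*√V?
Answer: -12848 + 4818*√2/7 ≈ -11875.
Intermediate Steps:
P(c) = c² + 5*c
Q(V) = -8 + 3*√V/7 (Q(V) = -8 + (3/7)*√V = -8 + (3*(⅐))*√V = -8 + 3*√V/7)
(22*Q(2))*(P(u(-3)) - 1*(-7)) = (22*(-8 + 3*√2/7))*(6*(5 + 6) - 1*(-7)) = (-176 + 66*√2/7)*(6*11 + 7) = (-176 + 66*√2/7)*(66 + 7) = (-176 + 66*√2/7)*73 = -12848 + 4818*√2/7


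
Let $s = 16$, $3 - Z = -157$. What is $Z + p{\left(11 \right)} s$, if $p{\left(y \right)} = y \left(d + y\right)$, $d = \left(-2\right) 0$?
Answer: $2096$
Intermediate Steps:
$Z = 160$ ($Z = 3 - -157 = 3 + 157 = 160$)
$d = 0$
$p{\left(y \right)} = y^{2}$ ($p{\left(y \right)} = y \left(0 + y\right) = y y = y^{2}$)
$Z + p{\left(11 \right)} s = 160 + 11^{2} \cdot 16 = 160 + 121 \cdot 16 = 160 + 1936 = 2096$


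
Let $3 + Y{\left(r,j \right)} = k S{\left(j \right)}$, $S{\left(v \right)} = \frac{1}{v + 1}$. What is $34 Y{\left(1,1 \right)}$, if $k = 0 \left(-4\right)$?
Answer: $-102$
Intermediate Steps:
$S{\left(v \right)} = \frac{1}{1 + v}$
$k = 0$
$Y{\left(r,j \right)} = -3$ ($Y{\left(r,j \right)} = -3 + \frac{0}{1 + j} = -3 + 0 = -3$)
$34 Y{\left(1,1 \right)} = 34 \left(-3\right) = -102$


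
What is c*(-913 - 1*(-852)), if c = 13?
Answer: -793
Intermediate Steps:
c*(-913 - 1*(-852)) = 13*(-913 - 1*(-852)) = 13*(-913 + 852) = 13*(-61) = -793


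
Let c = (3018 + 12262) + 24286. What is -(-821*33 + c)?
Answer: -12473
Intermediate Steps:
c = 39566 (c = 15280 + 24286 = 39566)
-(-821*33 + c) = -(-821*33 + 39566) = -(-27093 + 39566) = -1*12473 = -12473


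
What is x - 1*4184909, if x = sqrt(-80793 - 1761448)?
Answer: -4184909 + I*sqrt(1842241) ≈ -4.1849e+6 + 1357.3*I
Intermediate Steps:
x = I*sqrt(1842241) (x = sqrt(-1842241) = I*sqrt(1842241) ≈ 1357.3*I)
x - 1*4184909 = I*sqrt(1842241) - 1*4184909 = I*sqrt(1842241) - 4184909 = -4184909 + I*sqrt(1842241)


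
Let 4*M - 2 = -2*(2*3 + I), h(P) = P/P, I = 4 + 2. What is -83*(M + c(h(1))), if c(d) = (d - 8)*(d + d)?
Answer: 3237/2 ≈ 1618.5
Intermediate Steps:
I = 6
h(P) = 1
M = -11/2 (M = 1/2 + (-2*(2*3 + 6))/4 = 1/2 + (-2*(6 + 6))/4 = 1/2 + (-2*12)/4 = 1/2 + (1/4)*(-24) = 1/2 - 6 = -11/2 ≈ -5.5000)
c(d) = 2*d*(-8 + d) (c(d) = (-8 + d)*(2*d) = 2*d*(-8 + d))
-83*(M + c(h(1))) = -83*(-11/2 + 2*1*(-8 + 1)) = -83*(-11/2 + 2*1*(-7)) = -83*(-11/2 - 14) = -83*(-39/2) = 3237/2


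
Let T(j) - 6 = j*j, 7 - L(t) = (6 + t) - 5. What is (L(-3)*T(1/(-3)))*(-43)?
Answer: -2365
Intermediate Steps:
L(t) = 6 - t (L(t) = 7 - ((6 + t) - 5) = 7 - (1 + t) = 7 + (-1 - t) = 6 - t)
T(j) = 6 + j**2 (T(j) = 6 + j*j = 6 + j**2)
(L(-3)*T(1/(-3)))*(-43) = ((6 - 1*(-3))*(6 + (1/(-3))**2))*(-43) = ((6 + 3)*(6 + (-1/3)**2))*(-43) = (9*(6 + 1/9))*(-43) = (9*(55/9))*(-43) = 55*(-43) = -2365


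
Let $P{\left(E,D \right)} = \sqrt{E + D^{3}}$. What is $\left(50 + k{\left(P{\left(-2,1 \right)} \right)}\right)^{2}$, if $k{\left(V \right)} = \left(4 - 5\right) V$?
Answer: $\left(50 - i\right)^{2} \approx 2499.0 - 100.0 i$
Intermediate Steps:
$k{\left(V \right)} = - V$
$\left(50 + k{\left(P{\left(-2,1 \right)} \right)}\right)^{2} = \left(50 - \sqrt{-2 + 1^{3}}\right)^{2} = \left(50 - \sqrt{-2 + 1}\right)^{2} = \left(50 - \sqrt{-1}\right)^{2} = \left(50 - i\right)^{2}$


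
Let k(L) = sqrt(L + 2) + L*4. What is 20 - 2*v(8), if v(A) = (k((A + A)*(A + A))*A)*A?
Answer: -131052 - 128*sqrt(258) ≈ -1.3311e+5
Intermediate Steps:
k(L) = sqrt(2 + L) + 4*L
v(A) = A**2*(sqrt(2 + 4*A**2) + 16*A**2) (v(A) = ((sqrt(2 + (A + A)*(A + A)) + 4*((A + A)*(A + A)))*A)*A = ((sqrt(2 + (2*A)*(2*A)) + 4*((2*A)*(2*A)))*A)*A = ((sqrt(2 + 4*A**2) + 4*(4*A**2))*A)*A = ((sqrt(2 + 4*A**2) + 16*A**2)*A)*A = (A*(sqrt(2 + 4*A**2) + 16*A**2))*A = A**2*(sqrt(2 + 4*A**2) + 16*A**2))
20 - 2*v(8) = 20 - 2*8**2*(sqrt(2 + 4*8**2) + 16*8**2) = 20 - 128*(sqrt(2 + 4*64) + 16*64) = 20 - 128*(sqrt(2 + 256) + 1024) = 20 - 128*(sqrt(258) + 1024) = 20 - 128*(1024 + sqrt(258)) = 20 - 2*(65536 + 64*sqrt(258)) = 20 + (-131072 - 128*sqrt(258)) = -131052 - 128*sqrt(258)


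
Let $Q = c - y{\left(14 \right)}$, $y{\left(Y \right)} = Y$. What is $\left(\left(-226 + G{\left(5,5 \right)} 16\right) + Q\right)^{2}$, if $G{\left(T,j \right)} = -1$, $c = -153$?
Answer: $167281$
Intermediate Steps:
$Q = -167$ ($Q = -153 - 14 = -167$)
$\left(\left(-226 + G{\left(5,5 \right)} 16\right) + Q\right)^{2} = \left(\left(-226 - 16\right) - 167\right)^{2} = \left(-242 - 167\right)^{2} = \left(-409\right)^{2} = 167281$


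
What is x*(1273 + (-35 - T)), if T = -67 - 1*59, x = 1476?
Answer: 2013264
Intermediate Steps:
T = -126 (T = -67 - 59 = -126)
x*(1273 + (-35 - T)) = 1476*(1273 + (-35 - 1*(-126))) = 1476*(1273 + (-35 + 126)) = 1476*(1273 + 91) = 1476*1364 = 2013264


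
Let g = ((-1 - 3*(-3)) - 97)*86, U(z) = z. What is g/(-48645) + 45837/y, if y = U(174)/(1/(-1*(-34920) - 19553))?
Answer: 687740909/3941509770 ≈ 0.17449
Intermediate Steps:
y = 2673858 (y = 174/(1/(-1*(-34920) - 19553)) = 174/(1/(34920 - 19553)) = 174/(1/15367) = 174*15367 = 2673858)
g = -7654 (g = ((-1 + 9) - 97)*86 = (8 - 97)*86 = -89*86 = -7654)
g/(-48645) + 45837/y = -7654/(-48645) + 45837/2673858 = -7654*(-1/48645) + 45837*(1/2673858) = 7654/48645 + 1389/81026 = 687740909/3941509770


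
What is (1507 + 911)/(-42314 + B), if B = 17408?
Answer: -403/4151 ≈ -0.097085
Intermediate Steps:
(1507 + 911)/(-42314 + B) = (1507 + 911)/(-42314 + 17408) = 2418/(-24906) = 2418*(-1/24906) = -403/4151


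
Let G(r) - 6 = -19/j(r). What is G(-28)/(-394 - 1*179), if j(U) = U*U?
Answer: -4685/449232 ≈ -0.010429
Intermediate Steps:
j(U) = U²
G(r) = 6 - 19/r²
G(-28)/(-394 - 1*179) = (6 - 19/(-28)²)/(-394 - 1*179) = (6 - 19*1/784)/(-394 - 179) = (6 - 19/784)/(-573) = (4685/784)*(-1/573) = -4685/449232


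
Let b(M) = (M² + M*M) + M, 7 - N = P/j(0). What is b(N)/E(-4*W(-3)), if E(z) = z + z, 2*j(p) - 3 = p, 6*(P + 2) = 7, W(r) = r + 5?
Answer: -2465/324 ≈ -7.6080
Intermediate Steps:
W(r) = 5 + r
P = -⅚ (P = -2 + (⅙)*7 = -2 + 7/6 = -⅚ ≈ -0.83333)
j(p) = 3/2 + p/2
N = 68/9 (N = 7 - (-5)/(6*(3/2 + (½)*0)) = 7 - (-5)/(6*(3/2 + 0)) = 7 - (-5)/(6*3/2) = 7 - (-5)*2/(6*3) = 7 - 1*(-5/9) = 7 + 5/9 = 68/9 ≈ 7.5556)
b(M) = M + 2*M² (b(M) = (M² + M²) + M = 2*M² + M = M + 2*M²)
E(z) = 2*z
b(N)/E(-4*W(-3)) = (68*(1 + 2*(68/9))/9)/((2*(-4*(5 - 3)))) = (68*(1 + 136/9)/9)/((2*(-4*2))) = ((68/9)*(145/9))/((2*(-8))) = (9860/81)/(-16) = (9860/81)*(-1/16) = -2465/324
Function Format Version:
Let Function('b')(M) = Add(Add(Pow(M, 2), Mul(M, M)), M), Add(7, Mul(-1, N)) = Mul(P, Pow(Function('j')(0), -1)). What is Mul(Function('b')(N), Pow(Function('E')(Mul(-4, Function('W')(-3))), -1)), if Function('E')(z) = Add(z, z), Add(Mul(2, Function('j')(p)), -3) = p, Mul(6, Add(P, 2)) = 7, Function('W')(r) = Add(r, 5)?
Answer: Rational(-2465, 324) ≈ -7.6080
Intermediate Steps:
Function('W')(r) = Add(5, r)
P = Rational(-5, 6) (P = Add(-2, Mul(Rational(1, 6), 7)) = Add(-2, Rational(7, 6)) = Rational(-5, 6) ≈ -0.83333)
Function('j')(p) = Add(Rational(3, 2), Mul(Rational(1, 2), p))
N = Rational(68, 9) (N = Add(7, Mul(-1, Mul(Rational(-5, 6), Pow(Add(Rational(3, 2), Mul(Rational(1, 2), 0)), -1)))) = Add(7, Mul(-1, Mul(Rational(-5, 6), Pow(Add(Rational(3, 2), 0), -1)))) = Add(7, Mul(-1, Mul(Rational(-5, 6), Pow(Rational(3, 2), -1)))) = Add(7, Mul(-1, Mul(Rational(-5, 6), Rational(2, 3)))) = Add(7, Mul(-1, Rational(-5, 9))) = Add(7, Rational(5, 9)) = Rational(68, 9) ≈ 7.5556)
Function('b')(M) = Add(M, Mul(2, Pow(M, 2))) (Function('b')(M) = Add(Add(Pow(M, 2), Pow(M, 2)), M) = Add(Mul(2, Pow(M, 2)), M) = Add(M, Mul(2, Pow(M, 2))))
Function('E')(z) = Mul(2, z)
Mul(Function('b')(N), Pow(Function('E')(Mul(-4, Function('W')(-3))), -1)) = Mul(Mul(Rational(68, 9), Add(1, Mul(2, Rational(68, 9)))), Pow(Mul(2, Mul(-4, Add(5, -3))), -1)) = Mul(Mul(Rational(68, 9), Add(1, Rational(136, 9))), Pow(Mul(2, Mul(-4, 2)), -1)) = Mul(Mul(Rational(68, 9), Rational(145, 9)), Pow(Mul(2, -8), -1)) = Mul(Rational(9860, 81), Pow(-16, -1)) = Mul(Rational(9860, 81), Rational(-1, 16)) = Rational(-2465, 324)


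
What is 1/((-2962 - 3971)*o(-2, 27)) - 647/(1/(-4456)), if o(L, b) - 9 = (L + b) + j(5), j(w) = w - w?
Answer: 679594069103/235722 ≈ 2.8830e+6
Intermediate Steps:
j(w) = 0
o(L, b) = 9 + L + b (o(L, b) = 9 + ((L + b) + 0) = 9 + (L + b) = 9 + L + b)
1/((-2962 - 3971)*o(-2, 27)) - 647/(1/(-4456)) = 1/((-2962 - 3971)*(9 - 2 + 27)) - 647/(1/(-4456)) = 1/(-6933*34) - 647/(-1/4456) = -1/6933*1/34 - 647*(-4456) = -1/235722 + 2883032 = 679594069103/235722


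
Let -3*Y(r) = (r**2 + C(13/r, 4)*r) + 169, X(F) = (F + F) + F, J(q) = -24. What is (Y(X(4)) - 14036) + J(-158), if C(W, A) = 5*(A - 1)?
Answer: -42673/3 ≈ -14224.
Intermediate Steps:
C(W, A) = -5 + 5*A (C(W, A) = 5*(-1 + A) = -5 + 5*A)
X(F) = 3*F (X(F) = 2*F + F = 3*F)
Y(r) = -169/3 - 5*r - r**2/3 (Y(r) = -((r**2 + (-5 + 5*4)*r) + 169)/3 = -((r**2 + (-5 + 20)*r) + 169)/3 = -((r**2 + 15*r) + 169)/3 = -(169 + r**2 + 15*r)/3 = -169/3 - 5*r - r**2/3)
(Y(X(4)) - 14036) + J(-158) = ((-169/3 - 15*4 - (3*4)**2/3) - 14036) - 24 = ((-169/3 - 5*12 - 1/3*12**2) - 14036) - 24 = ((-169/3 - 60 - 1/3*144) - 14036) - 24 = ((-169/3 - 60 - 48) - 14036) - 24 = (-493/3 - 14036) - 24 = -42601/3 - 24 = -42673/3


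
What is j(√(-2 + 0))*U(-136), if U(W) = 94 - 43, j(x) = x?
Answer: 51*I*√2 ≈ 72.125*I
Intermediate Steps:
U(W) = 51
j(√(-2 + 0))*U(-136) = √(-2 + 0)*51 = √(-2)*51 = (I*√2)*51 = 51*I*√2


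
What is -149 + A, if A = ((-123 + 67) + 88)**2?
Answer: 875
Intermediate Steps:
A = 1024 (A = (-56 + 88)**2 = 32**2 = 1024)
-149 + A = -149 + 1024 = 875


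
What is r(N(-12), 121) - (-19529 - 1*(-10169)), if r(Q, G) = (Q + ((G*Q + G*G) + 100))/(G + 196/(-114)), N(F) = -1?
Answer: 64471923/6799 ≈ 9482.6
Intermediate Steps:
r(Q, G) = (100 + Q + G² + G*Q)/(-98/57 + G) (r(Q, G) = (Q + ((G*Q + G²) + 100))/(G + 196*(-1/114)) = (Q + ((G² + G*Q) + 100))/(G - 98/57) = (Q + (100 + G² + G*Q))/(-98/57 + G) = (100 + Q + G² + G*Q)/(-98/57 + G))
r(N(-12), 121) - (-19529 - 1*(-10169)) = 57*(100 - 1 + 121² + 121*(-1))/(-98 + 57*121) - (-19529 - 1*(-10169)) = 57*(100 - 1 + 14641 - 121)/(-98 + 6897) - (-19529 + 10169) = 57*14619/6799 - 1*(-9360) = 57*(1/6799)*14619 + 9360 = 833283/6799 + 9360 = 64471923/6799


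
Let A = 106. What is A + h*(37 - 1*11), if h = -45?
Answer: -1064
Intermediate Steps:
A + h*(37 - 1*11) = 106 - 45*(37 - 1*11) = 106 - 45*(37 - 11) = 106 - 45*26 = 106 - 1170 = -1064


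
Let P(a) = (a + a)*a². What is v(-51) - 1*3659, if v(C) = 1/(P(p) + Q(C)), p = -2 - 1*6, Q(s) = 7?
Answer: -3721204/1017 ≈ -3659.0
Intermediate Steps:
p = -8 (p = -2 - 6 = -8)
P(a) = 2*a³ (P(a) = (2*a)*a² = 2*a³)
v(C) = -1/1017 (v(C) = 1/(2*(-8)³ + 7) = 1/(2*(-512) + 7) = 1/(-1024 + 7) = 1/(-1017) = -1/1017)
v(-51) - 1*3659 = -1/1017 - 1*3659 = -1/1017 - 3659 = -3721204/1017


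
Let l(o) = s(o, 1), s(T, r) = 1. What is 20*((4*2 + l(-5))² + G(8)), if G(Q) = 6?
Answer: 1740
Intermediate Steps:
l(o) = 1
20*((4*2 + l(-5))² + G(8)) = 20*((4*2 + 1)² + 6) = 20*((8 + 1)² + 6) = 20*(9² + 6) = 20*(81 + 6) = 20*87 = 1740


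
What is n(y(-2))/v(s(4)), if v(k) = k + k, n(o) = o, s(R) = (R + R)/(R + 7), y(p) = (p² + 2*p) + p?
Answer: -11/8 ≈ -1.3750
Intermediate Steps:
y(p) = p² + 3*p
s(R) = 2*R/(7 + R) (s(R) = (2*R)/(7 + R) = 2*R/(7 + R))
v(k) = 2*k
n(y(-2))/v(s(4)) = (-2*(3 - 2))/((2*(2*4/(7 + 4)))) = (-2*1)/((2*(2*4/11))) = -2/(2*(2*4*(1/11))) = -2/(2*(8/11)) = -2/16/11 = -2*11/16 = -11/8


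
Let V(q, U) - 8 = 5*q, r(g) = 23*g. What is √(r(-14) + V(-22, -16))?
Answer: 2*I*√106 ≈ 20.591*I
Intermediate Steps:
V(q, U) = 8 + 5*q
√(r(-14) + V(-22, -16)) = √(23*(-14) + (8 + 5*(-22))) = √(-322 + (8 - 110)) = √(-322 - 102) = √(-424) = 2*I*√106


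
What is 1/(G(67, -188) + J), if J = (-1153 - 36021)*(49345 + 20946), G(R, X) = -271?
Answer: -1/2612997905 ≈ -3.8270e-10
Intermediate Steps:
J = -2612997634 (J = -37174*70291 = -2612997634)
1/(G(67, -188) + J) = 1/(-271 - 2612997634) = 1/(-2612997905) = -1/2612997905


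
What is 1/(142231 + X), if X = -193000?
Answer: -1/50769 ≈ -1.9697e-5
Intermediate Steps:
1/(142231 + X) = 1/(142231 - 193000) = 1/(-50769) = -1/50769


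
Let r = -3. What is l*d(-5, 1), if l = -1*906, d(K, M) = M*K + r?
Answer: 7248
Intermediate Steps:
d(K, M) = -3 + K*M (d(K, M) = M*K - 3 = K*M - 3 = -3 + K*M)
l = -906
l*d(-5, 1) = -906*(-3 - 5*1) = -906*(-3 - 5) = -906*(-8) = 7248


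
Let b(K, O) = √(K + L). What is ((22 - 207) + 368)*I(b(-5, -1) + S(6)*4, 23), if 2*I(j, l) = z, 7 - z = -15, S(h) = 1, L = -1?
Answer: 2013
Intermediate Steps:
z = 22 (z = 7 - 1*(-15) = 7 + 15 = 22)
b(K, O) = √(-1 + K) (b(K, O) = √(K - 1) = √(-1 + K))
I(j, l) = 11 (I(j, l) = (½)*22 = 11)
((22 - 207) + 368)*I(b(-5, -1) + S(6)*4, 23) = ((22 - 207) + 368)*11 = (-185 + 368)*11 = 183*11 = 2013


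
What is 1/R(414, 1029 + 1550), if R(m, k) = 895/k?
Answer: 2579/895 ≈ 2.8816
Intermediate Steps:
1/R(414, 1029 + 1550) = 1/(895/(1029 + 1550)) = 1/(895/2579) = 2579/895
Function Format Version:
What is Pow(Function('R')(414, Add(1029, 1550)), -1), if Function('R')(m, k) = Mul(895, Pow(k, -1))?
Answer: Rational(2579, 895) ≈ 2.8816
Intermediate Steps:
Pow(Function('R')(414, Add(1029, 1550)), -1) = Pow(Mul(895, Pow(Add(1029, 1550), -1)), -1) = Pow(Mul(895, Pow(2579, -1)), -1) = Pow(Mul(895, Rational(1, 2579)), -1) = Pow(Rational(895, 2579), -1) = Rational(2579, 895)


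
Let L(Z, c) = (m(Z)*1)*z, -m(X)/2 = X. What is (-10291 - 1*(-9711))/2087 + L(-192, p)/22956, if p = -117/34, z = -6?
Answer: -1510244/3992431 ≈ -0.37828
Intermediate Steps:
m(X) = -2*X
p = -117/34 (p = -117*1/34 = -117/34 ≈ -3.4412)
L(Z, c) = 12*Z (L(Z, c) = (-2*Z*1)*(-6) = -2*Z*(-6) = 12*Z)
(-10291 - 1*(-9711))/2087 + L(-192, p)/22956 = (-10291 - 1*(-9711))/2087 + (12*(-192))/22956 = (-10291 + 9711)*(1/2087) - 2304*1/22956 = -580*1/2087 - 192/1913 = -580/2087 - 192/1913 = -1510244/3992431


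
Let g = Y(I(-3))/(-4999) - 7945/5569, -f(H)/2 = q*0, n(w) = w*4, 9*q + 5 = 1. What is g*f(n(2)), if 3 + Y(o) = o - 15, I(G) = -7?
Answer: 0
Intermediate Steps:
q = -4/9 (q = -5/9 + (⅑)*1 = -5/9 + ⅑ = -4/9 ≈ -0.44444)
n(w) = 4*w
Y(o) = -18 + o (Y(o) = -3 + (o - 15) = -3 + (-15 + o) = -18 + o)
f(H) = 0 (f(H) = -(-8)*0/9 = -2*0 = 0)
g = -39577830/27839431 (g = (-18 - 7)/(-4999) - 7945/5569 = -25*(-1/4999) - 7945*1/5569 = 25/4999 - 7945/5569 = -39577830/27839431 ≈ -1.4216)
g*f(n(2)) = -39577830/27839431*0 = 0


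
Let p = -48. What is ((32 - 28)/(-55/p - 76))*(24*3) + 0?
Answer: -13824/3593 ≈ -3.8475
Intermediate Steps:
((32 - 28)/(-55/p - 76))*(24*3) + 0 = ((32 - 28)/(-55/(-48) - 76))*(24*3) + 0 = (4/(-55*(-1/48) - 76))*72 + 0 = (4/(55/48 - 76))*72 + 0 = (4/(-3593/48))*72 + 0 = (4*(-48/3593))*72 + 0 = -192/3593*72 + 0 = -13824/3593 + 0 = -13824/3593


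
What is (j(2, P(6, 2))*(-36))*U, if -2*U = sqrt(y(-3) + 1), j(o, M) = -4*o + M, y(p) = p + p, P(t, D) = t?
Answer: -36*I*sqrt(5) ≈ -80.498*I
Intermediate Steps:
y(p) = 2*p
j(o, M) = M - 4*o
U = -I*sqrt(5)/2 (U = -sqrt(2*(-3) + 1)/2 = -sqrt(-6 + 1)/2 = -I*sqrt(5)/2 ≈ -1.118*I)
(j(2, P(6, 2))*(-36))*U = ((6 - 4*2)*(-36))*(-I*sqrt(5)/2) = ((6 - 8)*(-36))*(-I*sqrt(5)/2) = (-2*(-36))*(-I*sqrt(5)/2) = 72*(-I*sqrt(5)/2) = -36*I*sqrt(5)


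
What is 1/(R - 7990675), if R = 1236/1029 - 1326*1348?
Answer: -343/3353895777 ≈ -1.0227e-7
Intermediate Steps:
R = -613094252/343 (R = 1236*(1/1029) - 1787448 = 412/343 - 1787448 = -613094252/343 ≈ -1.7874e+6)
1/(R - 7990675) = 1/(-613094252/343 - 7990675) = 1/(-3353895777/343) = -343/3353895777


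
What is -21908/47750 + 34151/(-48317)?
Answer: -1344619543/1153568375 ≈ -1.1656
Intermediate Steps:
-21908/47750 + 34151/(-48317) = -21908*1/47750 + 34151*(-1/48317) = -10954/23875 - 34151/48317 = -1344619543/1153568375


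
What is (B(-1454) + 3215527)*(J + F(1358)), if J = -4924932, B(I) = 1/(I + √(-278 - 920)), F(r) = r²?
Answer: -10477459799820105216/1057657 + 1540384*I*√1198/1057657 ≈ -9.9063e+12 + 50.41*I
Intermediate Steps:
B(I) = 1/(I + I*√1198) (B(I) = 1/(I + √(-1198)) = 1/(I + I*√1198))
(B(-1454) + 3215527)*(J + F(1358)) = (1/(-1454 + I*√1198) + 3215527)*(-4924932 + 1358²) = (3215527 + 1/(-1454 + I*√1198))*(-4924932 + 1844164) = (3215527 + 1/(-1454 + I*√1198))*(-3080768) = -9906292684736 - 3080768/(-1454 + I*√1198)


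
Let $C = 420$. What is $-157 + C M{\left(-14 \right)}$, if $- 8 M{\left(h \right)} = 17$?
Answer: $- \frac{2099}{2} \approx -1049.5$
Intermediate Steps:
$M{\left(h \right)} = - \frac{17}{8}$ ($M{\left(h \right)} = \left(- \frac{1}{8}\right) 17 = - \frac{17}{8}$)
$-157 + C M{\left(-14 \right)} = -157 + 420 \left(- \frac{17}{8}\right) = -157 - \frac{1785}{2} = - \frac{2099}{2}$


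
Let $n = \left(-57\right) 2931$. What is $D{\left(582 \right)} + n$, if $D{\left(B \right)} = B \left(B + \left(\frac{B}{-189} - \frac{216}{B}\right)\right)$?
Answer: $\frac{3562625}{21} \approx 1.6965 \cdot 10^{5}$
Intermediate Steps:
$n = -167067$
$D{\left(B \right)} = B \left(- \frac{216}{B} + \frac{188 B}{189}\right)$ ($D{\left(B \right)} = B \left(B + \left(B \left(- \frac{1}{189}\right) - \frac{216}{B}\right)\right) = B \left(B - \left(\frac{216}{B} + \frac{B}{189}\right)\right) = B \left(- \frac{216}{B} + \frac{188 B}{189}\right)$)
$D{\left(582 \right)} + n = \left(-216 + \frac{188 \cdot 582^{2}}{189}\right) - 167067 = \left(-216 + \frac{188}{189} \cdot 338724\right) - 167067 = \left(-216 + \frac{7075568}{21}\right) - 167067 = \frac{7071032}{21} - 167067 = \frac{3562625}{21}$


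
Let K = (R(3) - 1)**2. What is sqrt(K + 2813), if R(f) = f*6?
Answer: sqrt(3102) ≈ 55.696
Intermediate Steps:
R(f) = 6*f
K = 289 (K = (6*3 - 1)**2 = (18 - 1)**2 = 17**2 = 289)
sqrt(K + 2813) = sqrt(289 + 2813) = sqrt(3102)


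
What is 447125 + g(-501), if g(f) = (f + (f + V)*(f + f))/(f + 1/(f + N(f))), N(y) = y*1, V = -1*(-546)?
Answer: 224503773557/502003 ≈ 4.4722e+5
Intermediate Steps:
V = 546
N(y) = y
g(f) = (f + 2*f*(546 + f))/(f + 1/(2*f)) (g(f) = (f + (f + 546)*(f + f))/(f + 1/(f + f)) = (f + (546 + f)*(2*f))/(f + 1/(2*f)) = (f + 2*f*(546 + f))/(f + 1/(2*f)))
447125 + g(-501) = 447125 + (-501)²*(2186 + 4*(-501))/(1 + 2*(-501)²) = 447125 + 251001*(2186 - 2004)/(1 + 2*251001) = 447125 + 251001*182/(1 + 502002) = 447125 + 251001*182/502003 = 447125 + 251001*(1/502003)*182 = 447125 + 45682182/502003 = 224503773557/502003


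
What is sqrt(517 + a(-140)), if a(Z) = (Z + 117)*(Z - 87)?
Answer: sqrt(5738) ≈ 75.750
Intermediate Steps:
a(Z) = (-87 + Z)*(117 + Z) (a(Z) = (117 + Z)*(-87 + Z) = (-87 + Z)*(117 + Z))
sqrt(517 + a(-140)) = sqrt(517 + (-10179 + (-140)**2 + 30*(-140))) = sqrt(517 + (-10179 + 19600 - 4200)) = sqrt(517 + 5221) = sqrt(5738)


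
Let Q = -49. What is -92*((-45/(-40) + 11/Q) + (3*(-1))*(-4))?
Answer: -116311/98 ≈ -1186.8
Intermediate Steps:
-92*((-45/(-40) + 11/Q) + (3*(-1))*(-4)) = -92*((-45/(-40) + 11/(-49)) + (3*(-1))*(-4)) = -92*((-45*(-1/40) + 11*(-1/49)) - 3*(-4)) = -92*((9/8 - 11/49) + 12) = -92*(353/392 + 12) = -92*5057/392 = -116311/98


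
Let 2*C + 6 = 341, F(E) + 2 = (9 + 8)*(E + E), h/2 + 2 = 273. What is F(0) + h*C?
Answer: 90783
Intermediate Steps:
h = 542 (h = -4 + 2*273 = -4 + 546 = 542)
F(E) = -2 + 34*E (F(E) = -2 + (9 + 8)*(E + E) = -2 + 17*(2*E) = -2 + 34*E)
C = 335/2 (C = -3 + (½)*341 = -3 + 341/2 = 335/2 ≈ 167.50)
F(0) + h*C = (-2 + 34*0) + 542*(335/2) = (-2 + 0) + 90785 = -2 + 90785 = 90783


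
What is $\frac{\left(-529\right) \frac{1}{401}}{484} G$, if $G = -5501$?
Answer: $\frac{2910029}{194084} \approx 14.994$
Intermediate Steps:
$\frac{\left(-529\right) \frac{1}{401}}{484} G = \frac{\left(-529\right) \frac{1}{401}}{484} \left(-5501\right) = \left(-529\right) \frac{1}{401} \cdot \frac{1}{484} \left(-5501\right) = \left(- \frac{529}{401}\right) \frac{1}{484} \left(-5501\right) = \left(- \frac{529}{194084}\right) \left(-5501\right) = \frac{2910029}{194084}$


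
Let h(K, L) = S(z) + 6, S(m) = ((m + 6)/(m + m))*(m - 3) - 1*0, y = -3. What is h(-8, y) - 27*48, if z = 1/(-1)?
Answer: -1280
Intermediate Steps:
z = -1
S(m) = (-3 + m)*(6 + m)/(2*m) (S(m) = ((6 + m)/((2*m)))*(-3 + m) + 0 = ((6 + m)*(1/(2*m)))*(-3 + m) + 0 = ((6 + m)/(2*m))*(-3 + m) + 0 = (-3 + m)*(6 + m)/(2*m) + 0 = (-3 + m)*(6 + m)/(2*m))
h(K, L) = 16 (h(K, L) = (½)*(-18 - (3 - 1))/(-1) + 6 = (½)*(-1)*(-18 - 1*2) + 6 = (½)*(-1)*(-18 - 2) + 6 = (½)*(-1)*(-20) + 6 = 10 + 6 = 16)
h(-8, y) - 27*48 = 16 - 27*48 = 16 - 1296 = -1280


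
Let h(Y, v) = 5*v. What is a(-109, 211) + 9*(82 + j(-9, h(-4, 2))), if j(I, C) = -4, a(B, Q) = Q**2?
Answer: 45223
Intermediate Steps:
a(-109, 211) + 9*(82 + j(-9, h(-4, 2))) = 211**2 + 9*(82 - 4) = 44521 + 9*78 = 44521 + 702 = 45223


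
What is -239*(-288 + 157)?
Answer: 31309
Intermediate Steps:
-239*(-288 + 157) = -239*(-131) = 31309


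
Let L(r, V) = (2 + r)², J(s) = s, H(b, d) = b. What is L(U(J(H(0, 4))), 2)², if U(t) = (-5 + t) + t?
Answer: 81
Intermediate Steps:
U(t) = -5 + 2*t
L(U(J(H(0, 4))), 2)² = ((2 + (-5 + 2*0))²)² = ((2 + (-5 + 0))²)² = ((2 - 5)²)² = ((-3)²)² = 9² = 81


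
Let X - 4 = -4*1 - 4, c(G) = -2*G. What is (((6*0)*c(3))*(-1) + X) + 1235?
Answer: 1231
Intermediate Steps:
X = -4 (X = 4 + (-4*1 - 4) = 4 + (-4 - 4) = 4 - 8 = -4)
(((6*0)*c(3))*(-1) + X) + 1235 = (((6*0)*(-2*3))*(-1) - 4) + 1235 = ((0*(-6))*(-1) - 4) + 1235 = (0*(-1) - 4) + 1235 = (0 - 4) + 1235 = -4 + 1235 = 1231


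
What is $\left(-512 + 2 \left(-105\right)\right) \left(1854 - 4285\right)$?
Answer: $1755182$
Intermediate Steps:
$\left(-512 + 2 \left(-105\right)\right) \left(1854 - 4285\right) = \left(-512 - 210\right) \left(-2431\right) = \left(-722\right) \left(-2431\right) = 1755182$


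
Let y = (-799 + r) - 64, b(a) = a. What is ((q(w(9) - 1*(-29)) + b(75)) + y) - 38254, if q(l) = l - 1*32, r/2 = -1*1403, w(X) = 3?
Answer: -41848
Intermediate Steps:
r = -2806 (r = 2*(-1*1403) = 2*(-1403) = -2806)
q(l) = -32 + l (q(l) = l - 32 = -32 + l)
y = -3669 (y = (-799 - 2806) - 64 = -3605 - 64 = -3669)
((q(w(9) - 1*(-29)) + b(75)) + y) - 38254 = (((-32 + (3 - 1*(-29))) + 75) - 3669) - 38254 = (((-32 + (3 + 29)) + 75) - 3669) - 38254 = (((-32 + 32) + 75) - 3669) - 38254 = ((0 + 75) - 3669) - 38254 = (75 - 3669) - 38254 = -3594 - 38254 = -41848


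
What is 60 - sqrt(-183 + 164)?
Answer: 60 - I*sqrt(19) ≈ 60.0 - 4.3589*I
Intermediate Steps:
60 - sqrt(-183 + 164) = 60 - sqrt(-19) = 60 - I*sqrt(19)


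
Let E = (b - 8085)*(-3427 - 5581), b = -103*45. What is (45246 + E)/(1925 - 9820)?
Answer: -114627006/7895 ≈ -14519.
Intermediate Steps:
b = -4635
E = 114581760 (E = (-4635 - 8085)*(-3427 - 5581) = -12720*(-9008) = 114581760)
(45246 + E)/(1925 - 9820) = (45246 + 114581760)/(1925 - 9820) = 114627006/(-7895) = 114627006*(-1/7895) = -114627006/7895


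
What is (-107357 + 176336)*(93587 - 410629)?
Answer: -21869240118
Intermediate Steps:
(-107357 + 176336)*(93587 - 410629) = 68979*(-317042) = -21869240118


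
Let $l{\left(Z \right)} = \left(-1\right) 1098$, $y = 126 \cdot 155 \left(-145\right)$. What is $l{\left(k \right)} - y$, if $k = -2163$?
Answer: $2830752$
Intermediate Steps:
$y = -2831850$ ($y = 19530 \left(-145\right) = -2831850$)
$l{\left(Z \right)} = -1098$
$l{\left(k \right)} - y = -1098 - -2831850 = -1098 + 2831850 = 2830752$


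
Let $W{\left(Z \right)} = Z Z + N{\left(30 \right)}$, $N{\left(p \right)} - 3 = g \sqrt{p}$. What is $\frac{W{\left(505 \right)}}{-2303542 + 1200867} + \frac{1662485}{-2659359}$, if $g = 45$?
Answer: $- \frac{2511391654427}{2932408685325} - \frac{9 \sqrt{30}}{220535} \approx -0.85665$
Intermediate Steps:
$N{\left(p \right)} = 3 + 45 \sqrt{p}$
$W{\left(Z \right)} = 3 + Z^{2} + 45 \sqrt{30}$ ($W{\left(Z \right)} = Z Z + \left(3 + 45 \sqrt{30}\right) = Z^{2} + \left(3 + 45 \sqrt{30}\right) = 3 + Z^{2} + 45 \sqrt{30}$)
$\frac{W{\left(505 \right)}}{-2303542 + 1200867} + \frac{1662485}{-2659359} = \frac{3 + 505^{2} + 45 \sqrt{30}}{-2303542 + 1200867} + \frac{1662485}{-2659359} = \frac{3 + 255025 + 45 \sqrt{30}}{-1102675} + 1662485 \left(- \frac{1}{2659359}\right) = \left(255028 + 45 \sqrt{30}\right) \left(- \frac{1}{1102675}\right) - \frac{1662485}{2659359} = \left(- \frac{255028}{1102675} - \frac{9 \sqrt{30}}{220535}\right) - \frac{1662485}{2659359} = - \frac{2511391654427}{2932408685325} - \frac{9 \sqrt{30}}{220535}$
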